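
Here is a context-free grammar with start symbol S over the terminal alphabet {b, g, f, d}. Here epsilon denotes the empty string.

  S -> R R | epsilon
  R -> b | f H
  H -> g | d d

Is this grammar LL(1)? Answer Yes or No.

Yes

FIRST(S) = {epsilon, b, f}
FIRST(R) = {b, f}
FIRST(H) = {d, g}
FOLLOW(S) = {$}
FOLLOW(R) = {$, b, f}
FOLLOW(H) = {$, b, f}
Each cell of M receives at most one production.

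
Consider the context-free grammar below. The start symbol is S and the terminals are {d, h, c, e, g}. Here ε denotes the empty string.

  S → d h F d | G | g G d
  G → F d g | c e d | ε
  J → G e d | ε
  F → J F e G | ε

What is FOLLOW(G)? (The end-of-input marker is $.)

{$, d, e}

FIRST(S) = {ε, c, d, e, g}  (via G)
FIRST(G) = {ε, c, d, e}  (via F d g)
FIRST(J) = {ε, c, d, e}  (via G e d)
FIRST(F) = {ε, c, d, e}  (via J F e G)
FOLLOW(S) includes $ since S is the start symbol.
FOLLOW(S): S appears on no right-hand side. Thus FOLLOW(S) = {$}.
FOLLOW(J): in F→J F e G, J is followed by F e G with FIRST {c, d, e}. Thus FOLLOW(J) = {c, d, e}.
FOLLOW(F): in S→d h F d, F is followed by d with FIRST {d}; in G→F d g, F is followed by d g with FIRST {d}; in F→J F e G, F is followed by e G with FIRST {e}. Thus FOLLOW(F) = {d, e}.
FOLLOW(G): in S→G, the suffix after G is empty, so FOLLOW(G) ⊇ FOLLOW(S) = {$}; in S→g G d, G is followed by d with FIRST {d}; in J→G e d, G is followed by e d with FIRST {e}; in F→J F e G, the suffix after G is empty, so FOLLOW(G) ⊇ FOLLOW(F) = {d, e}. Thus FOLLOW(G) = {$, d, e}.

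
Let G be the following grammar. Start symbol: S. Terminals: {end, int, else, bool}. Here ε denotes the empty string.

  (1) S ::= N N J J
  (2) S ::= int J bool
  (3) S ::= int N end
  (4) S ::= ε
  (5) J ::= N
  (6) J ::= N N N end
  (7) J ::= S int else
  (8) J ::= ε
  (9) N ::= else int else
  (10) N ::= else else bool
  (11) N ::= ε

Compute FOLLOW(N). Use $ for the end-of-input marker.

{$, bool, else, end, int}

FIRST(N) = {ε, else}
FIRST(S) = {ε, else, end, int}  (via N N J J)
FIRST(J) = {ε, else, end, int}  (via N, N N N end, S int else)
FOLLOW(S) includes $ since S is the start symbol.
FOLLOW(S): in J::=S int else, S is followed by int else with FIRST {int}. Thus FOLLOW(S) = {$, int}.
FOLLOW(J): in S::=N N J J (occurrence 1), J is followed by J with FIRST {ε, else, end, int}; in S::=N N J J (occurrence 1), the suffix after J is nullable, so FOLLOW(J) ⊇ FOLLOW(S) = {$, int}; in S::=N N J J (occurrence 2), the suffix after J is empty, so FOLLOW(J) ⊇ FOLLOW(S) = {$, int}; in S::=int J bool, J is followed by bool with FIRST {bool}. Thus FOLLOW(J) = {$, bool, else, end, int}.
FOLLOW(N): in S::=N N J J (occurrence 1), N is followed by N J J with FIRST {ε, else, end, int}; in S::=N N J J (occurrence 1), the suffix after N is nullable, so FOLLOW(N) ⊇ FOLLOW(S) = {$, int}; in S::=N N J J (occurrence 2), N is followed by J J with FIRST {ε, else, end, int}; in S::=N N J J (occurrence 2), the suffix after N is nullable, so FOLLOW(N) ⊇ FOLLOW(S) = {$, int}; in S::=int N end, N is followed by end with FIRST {end}; in J::=N, the suffix after N is empty, so FOLLOW(N) ⊇ FOLLOW(J) = {$, bool, else, end, int}; in J::=N N N end (occurrence 1), N is followed by N N end with FIRST {else, end}; in J::=N N N end (occurrence 2), N is followed by N end with FIRST {else, end}; in J::=N N N end (occurrence 3), N is followed by end with FIRST {end}. Thus FOLLOW(N) = {$, bool, else, end, int}.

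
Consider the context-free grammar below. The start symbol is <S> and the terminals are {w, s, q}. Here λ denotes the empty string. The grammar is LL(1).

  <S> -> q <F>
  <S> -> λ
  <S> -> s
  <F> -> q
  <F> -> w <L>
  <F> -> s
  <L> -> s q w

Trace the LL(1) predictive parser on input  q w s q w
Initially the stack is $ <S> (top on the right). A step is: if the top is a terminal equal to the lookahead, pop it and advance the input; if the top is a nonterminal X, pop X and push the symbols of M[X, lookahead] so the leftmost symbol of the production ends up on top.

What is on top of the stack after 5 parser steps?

     Stack    Input        Action
  1  $ <S>    q w s q w $  expand <S> -> q <F>
  2  $ <F> q  q w s q w $  match q
  3  $ <F>    w s q w $    expand <F> -> w <L>
  4  $ <L> w  w s q w $    match w
  5  $ <L>    s q w $      expand <L> -> s q w
Stack after step 5: $ w q s (top = s).

s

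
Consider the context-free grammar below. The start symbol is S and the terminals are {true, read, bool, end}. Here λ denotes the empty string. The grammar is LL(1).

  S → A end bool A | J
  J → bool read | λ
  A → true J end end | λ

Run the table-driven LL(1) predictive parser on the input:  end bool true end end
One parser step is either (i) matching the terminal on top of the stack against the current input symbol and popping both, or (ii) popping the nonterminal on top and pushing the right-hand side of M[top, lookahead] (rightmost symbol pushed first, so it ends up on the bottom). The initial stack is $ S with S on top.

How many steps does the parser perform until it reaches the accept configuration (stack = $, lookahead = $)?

step 1: stack=$ S  input=end bool true end end $  — expand S → A end bool A
step 2: stack=$ A bool end A  input=end bool true end end $  — expand A → λ
step 3: stack=$ A bool end  input=end bool true end end $  — match end
step 4: stack=$ A bool  input=bool true end end $  — match bool
step 5: stack=$ A  input=true end end $  — expand A → true J end end
step 6: stack=$ end end J true  input=true end end $  — match true
step 7: stack=$ end end J  input=end end $  — expand J → λ
step 8: stack=$ end end  input=end end $  — match end
step 9: stack=$ end  input=end $  — match end
Accept reached after 9 steps.

9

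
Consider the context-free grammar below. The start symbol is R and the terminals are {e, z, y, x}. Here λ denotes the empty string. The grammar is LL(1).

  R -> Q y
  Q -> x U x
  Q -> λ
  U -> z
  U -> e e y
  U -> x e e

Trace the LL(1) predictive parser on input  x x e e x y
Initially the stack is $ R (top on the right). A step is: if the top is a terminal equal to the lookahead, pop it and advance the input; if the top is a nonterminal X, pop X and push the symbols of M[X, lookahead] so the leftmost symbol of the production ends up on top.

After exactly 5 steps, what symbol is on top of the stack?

e

     Stack        Input          Action
  1  $ R          x x e e x y $  expand R -> Q y
  2  $ y Q        x x e e x y $  expand Q -> x U x
  3  $ y x U x    x x e e x y $  match x
  4  $ y x U      x e e x y $    expand U -> x e e
  5  $ y x e e x  x e e x y $    match x
Stack after step 5: $ y x e e (top = e).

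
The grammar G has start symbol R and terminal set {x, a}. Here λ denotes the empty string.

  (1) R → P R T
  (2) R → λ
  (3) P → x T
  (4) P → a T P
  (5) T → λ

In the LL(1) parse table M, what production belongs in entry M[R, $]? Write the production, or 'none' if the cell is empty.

FIRST(P): from P→x T we get {x}; from P→a T P we get {a}. So FIRST(P) = {a, x}.
FIRST(T): from T→λ we get {λ}. So FIRST(T) = {λ}.
FIRST(R): from R→P R T we get {a, x}; from R→λ we get {λ}. So FIRST(R) = {λ, a, x}.
FOLLOW(R) includes $ since R is the start symbol.
FOLLOW(R): in R→P R T, R is followed by T with FIRST {λ}; in R→P R T, the suffix after R is nullable (adds nothing new). Thus FOLLOW(R) = {$}.
For R → P R T: FIRST(P R T) = {a, x}, so it goes in M[R, t] for t ∈ {a, x}.
For R → λ: FIRST(λ) = {λ}, so it goes in M[R, t] for t ∈ {}; since λ ∈ FIRST, also for every t ∈ FOLLOW(R) = {$}.

R → λ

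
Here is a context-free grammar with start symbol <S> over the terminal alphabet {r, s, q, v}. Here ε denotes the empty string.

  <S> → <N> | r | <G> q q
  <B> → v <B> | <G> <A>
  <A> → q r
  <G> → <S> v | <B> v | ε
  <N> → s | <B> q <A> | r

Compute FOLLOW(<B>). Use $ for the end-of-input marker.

FIRST(<A>) = {q}
FIRST(<S>) = {q, r, s, v}  (via <N>, <G> q q)
FIRST(<B>) = {q, r, s, v}  (via <G> <A>)
FIRST(<G>) = {ε, q, r, s, v}  (via <S> v, <B> v)
FIRST(<N>) = {q, r, s, v}  (via <B> q <A>)
FOLLOW(<S>) includes $ since <S> is the start symbol.
FOLLOW(<S>): in <G>→<S> v, <S> is followed by v with FIRST {v}. Thus FOLLOW(<S>) = {$, v}.
FOLLOW(<B>): in <B>→v <B>, the suffix after <B> is empty (adds nothing new); in <G>→<B> v, <B> is followed by v with FIRST {v}; in <N>→<B> q <A>, <B> is followed by q <A> with FIRST {q}. Thus FOLLOW(<B>) = {q, v}.
FOLLOW(<G>): in <S>→<G> q q, <G> is followed by q q with FIRST {q}; in <B>→<G> <A>, <G> is followed by <A> with FIRST {q}. Thus FOLLOW(<G>) = {q}.
FOLLOW(<N>): in <S>→<N>, the suffix after <N> is empty, so FOLLOW(<N>) ⊇ FOLLOW(<S>) = {$, v}. Thus FOLLOW(<N>) = {$, v}.
FOLLOW(<A>): in <B>→<G> <A>, the suffix after <A> is empty, so FOLLOW(<A>) ⊇ FOLLOW(<B>) = {q, v}; in <N>→<B> q <A>, the suffix after <A> is empty, so FOLLOW(<A>) ⊇ FOLLOW(<N>) = {$, v}. Thus FOLLOW(<A>) = {$, q, v}.

{q, v}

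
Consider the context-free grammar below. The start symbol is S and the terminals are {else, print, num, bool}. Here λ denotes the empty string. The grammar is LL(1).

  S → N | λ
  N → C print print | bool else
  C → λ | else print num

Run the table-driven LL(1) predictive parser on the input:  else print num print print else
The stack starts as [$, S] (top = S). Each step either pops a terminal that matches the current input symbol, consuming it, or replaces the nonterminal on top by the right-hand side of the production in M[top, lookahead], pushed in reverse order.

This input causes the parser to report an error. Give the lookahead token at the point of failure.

else

     Stack                         Input                              Action
  1  $ S                           else print num print print else $  expand S → N
  2  $ N                           else print num print print else $  expand N → C print print
  3  $ print print C               else print num print print else $  expand C → else print num
  4  $ print print num print else  else print num print print else $  match else
  5  $ print print num print       print num print print else $       match print
  6  $ print print num             num print print else $             match num
  7  $ print print                 print print else $                 match print
  8  $ print                       print else $                       match print
  9  $                             else $                             error: stack empty but input remains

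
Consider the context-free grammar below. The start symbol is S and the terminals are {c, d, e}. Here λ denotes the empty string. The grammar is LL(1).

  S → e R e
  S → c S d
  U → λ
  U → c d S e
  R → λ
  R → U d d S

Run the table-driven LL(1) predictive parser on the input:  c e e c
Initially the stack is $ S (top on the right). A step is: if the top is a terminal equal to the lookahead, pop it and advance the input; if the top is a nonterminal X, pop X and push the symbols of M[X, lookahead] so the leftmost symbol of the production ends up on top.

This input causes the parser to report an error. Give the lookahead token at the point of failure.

c

     Stack      Input      Action
  1  $ S        c e e c $  expand S → c S d
  2  $ d S c    c e e c $  match c
  3  $ d S      e e c $    expand S → e R e
  4  $ d e R e  e e c $    match e
  5  $ d e R    e c $      expand R → λ
  6  $ d e      e c $      match e
  7  $ d        c $        error: top is terminal d but lookahead is c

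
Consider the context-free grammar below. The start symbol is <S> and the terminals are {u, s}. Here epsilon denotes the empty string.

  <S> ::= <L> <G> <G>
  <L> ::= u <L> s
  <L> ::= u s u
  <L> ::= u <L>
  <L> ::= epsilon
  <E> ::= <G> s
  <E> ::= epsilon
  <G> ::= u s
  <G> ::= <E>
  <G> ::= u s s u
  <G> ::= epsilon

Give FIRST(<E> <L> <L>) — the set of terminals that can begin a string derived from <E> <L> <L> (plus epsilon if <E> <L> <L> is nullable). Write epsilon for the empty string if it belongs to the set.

{epsilon, s, u}

FIRST(<L>) = {epsilon, u}
FIRST(<S>) = {epsilon, s, u}  (via <L> <G> <G>)
FIRST(<E>) = {epsilon, s, u}  (via <G> s)
FIRST(<G>) = {epsilon, s, u}  (via <E>)
FIRST(<E> <L> <L>): take FIRST of each symbol in turn, carrying on past any symbol whose FIRST contains epsilon; result {epsilon, s, u}.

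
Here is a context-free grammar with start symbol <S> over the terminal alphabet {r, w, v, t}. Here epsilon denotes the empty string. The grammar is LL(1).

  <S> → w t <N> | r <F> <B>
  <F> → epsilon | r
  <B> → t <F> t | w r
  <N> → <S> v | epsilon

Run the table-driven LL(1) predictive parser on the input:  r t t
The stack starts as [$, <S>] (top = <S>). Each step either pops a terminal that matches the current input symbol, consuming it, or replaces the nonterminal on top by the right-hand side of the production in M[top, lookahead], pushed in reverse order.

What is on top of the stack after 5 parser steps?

<F>

step 1: stack=$ <S>  input=r t t $  — expand <S> → r <F> <B>
step 2: stack=$ <B> <F> r  input=r t t $  — match r
step 3: stack=$ <B> <F>  input=t t $  — expand <F> → epsilon
step 4: stack=$ <B>  input=t t $  — expand <B> → t <F> t
step 5: stack=$ t <F> t  input=t t $  — match t
Stack after step 5: $ t <F> (top = <F>).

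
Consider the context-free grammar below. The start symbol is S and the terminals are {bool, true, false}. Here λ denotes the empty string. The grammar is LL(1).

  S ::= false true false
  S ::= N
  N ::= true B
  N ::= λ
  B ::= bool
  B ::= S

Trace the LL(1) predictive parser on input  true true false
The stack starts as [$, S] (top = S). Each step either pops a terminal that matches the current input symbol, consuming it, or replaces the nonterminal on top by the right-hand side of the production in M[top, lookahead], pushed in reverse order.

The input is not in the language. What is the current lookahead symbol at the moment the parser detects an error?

$

      Stack               Input              Action
   1  $ S                 true true false $  expand S ::= N
   2  $ N                 true true false $  expand N ::= true B
   3  $ B true            true true false $  match true
   4  $ B                 true false $       expand B ::= S
   5  $ S                 true false $       expand S ::= N
   6  $ N                 true false $       expand N ::= true B
   7  $ B true            true false $       match true
   8  $ B                 false $            expand B ::= S
   9  $ S                 false $            expand S ::= false true false
  10  $ false true false  false $            match false
  11  $ false true        $                  error: top is terminal true but lookahead is $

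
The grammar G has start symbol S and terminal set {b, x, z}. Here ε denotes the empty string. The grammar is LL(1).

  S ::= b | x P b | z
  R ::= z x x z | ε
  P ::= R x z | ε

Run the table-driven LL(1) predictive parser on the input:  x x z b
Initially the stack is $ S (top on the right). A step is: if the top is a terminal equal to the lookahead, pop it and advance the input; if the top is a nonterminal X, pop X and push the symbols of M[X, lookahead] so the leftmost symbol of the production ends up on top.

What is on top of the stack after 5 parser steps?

z

     Stack      Input      Action
  1  $ S        x x z b $  expand S ::= x P b
  2  $ b P x    x x z b $  match x
  3  $ b P      x z b $    expand P ::= R x z
  4  $ b z x R  x z b $    expand R ::= ε
  5  $ b z x    x z b $    match x
Stack after step 5: $ b z (top = z).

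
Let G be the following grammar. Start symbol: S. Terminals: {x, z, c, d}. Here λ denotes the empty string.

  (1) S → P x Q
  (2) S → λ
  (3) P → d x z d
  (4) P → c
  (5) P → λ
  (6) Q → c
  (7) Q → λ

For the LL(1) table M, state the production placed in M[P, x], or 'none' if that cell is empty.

FIRST(P) = {λ, c, d}
FIRST(Q) = {λ, c}
FIRST(S) = {λ, c, d, x}  (via P x Q)
FOLLOW(S) includes $ since S is the start symbol.
FOLLOW(P): in S→P x Q, P is followed by x Q with FIRST {x}. Thus FOLLOW(P) = {x}.
For P → d x z d: FIRST(d x z d) = {d}, so it goes in M[P, t] for t ∈ {d}.
For P → c: FIRST(c) = {c}, so it goes in M[P, t] for t ∈ {c}.
For P → λ: FIRST(λ) = {λ}, so it goes in M[P, t] for t ∈ {}; since λ ∈ FIRST, also for every t ∈ FOLLOW(P) = {x}.

P → λ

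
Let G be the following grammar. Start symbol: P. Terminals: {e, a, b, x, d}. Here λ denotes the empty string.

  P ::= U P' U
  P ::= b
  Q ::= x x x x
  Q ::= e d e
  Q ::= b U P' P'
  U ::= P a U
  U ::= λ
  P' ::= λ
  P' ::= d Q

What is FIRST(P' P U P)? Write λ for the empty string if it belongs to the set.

{λ, a, b, d}

FIRST(Q) = {b, e, x}
FIRST(P') = {λ, d}
FIRST(P) = {λ, a, b, d}  (via U P' U)
FIRST(U) = {λ, a, b, d}  (via P a U)
FIRST(P' P U P): take FIRST of each symbol in turn, carrying on past any symbol whose FIRST contains λ; result {λ, a, b, d}.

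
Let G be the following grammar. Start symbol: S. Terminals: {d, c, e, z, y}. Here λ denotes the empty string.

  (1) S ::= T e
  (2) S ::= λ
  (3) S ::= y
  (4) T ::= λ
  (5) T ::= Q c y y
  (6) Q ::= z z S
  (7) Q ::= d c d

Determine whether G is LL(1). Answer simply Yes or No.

FIRST(S) = {λ, d, e, y, z}
FIRST(T) = {λ, d, z}
FIRST(Q) = {d, z}
FOLLOW(S) = {$, c}
FOLLOW(T) = {e}
FOLLOW(Q) = {c}
Each cell of M receives at most one production.

Yes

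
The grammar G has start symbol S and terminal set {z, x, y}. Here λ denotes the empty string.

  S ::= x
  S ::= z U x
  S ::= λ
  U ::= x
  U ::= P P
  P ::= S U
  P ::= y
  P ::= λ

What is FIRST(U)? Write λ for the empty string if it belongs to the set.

FIRST(S) = {λ, x, z}
FIRST(U) = {λ, x, y, z}  (via P P)
FIRST(P) = {λ, x, y, z}  (via S U)

{λ, x, y, z}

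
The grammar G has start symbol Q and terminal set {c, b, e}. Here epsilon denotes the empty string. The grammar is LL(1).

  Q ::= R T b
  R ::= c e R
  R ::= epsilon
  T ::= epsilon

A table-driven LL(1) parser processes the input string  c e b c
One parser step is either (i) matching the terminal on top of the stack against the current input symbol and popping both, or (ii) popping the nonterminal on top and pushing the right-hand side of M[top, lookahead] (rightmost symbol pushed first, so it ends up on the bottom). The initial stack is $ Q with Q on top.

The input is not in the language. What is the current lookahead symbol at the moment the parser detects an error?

c

step 1: stack=$ Q  input=c e b c $  — expand Q ::= R T b
step 2: stack=$ b T R  input=c e b c $  — expand R ::= c e R
step 3: stack=$ b T R e c  input=c e b c $  — match c
step 4: stack=$ b T R e  input=e b c $  — match e
step 5: stack=$ b T R  input=b c $  — expand R ::= epsilon
step 6: stack=$ b T  input=b c $  — expand T ::= epsilon
step 7: stack=$ b  input=b c $  — match b
step 8: stack=$  input=c $  — error: stack empty but input remains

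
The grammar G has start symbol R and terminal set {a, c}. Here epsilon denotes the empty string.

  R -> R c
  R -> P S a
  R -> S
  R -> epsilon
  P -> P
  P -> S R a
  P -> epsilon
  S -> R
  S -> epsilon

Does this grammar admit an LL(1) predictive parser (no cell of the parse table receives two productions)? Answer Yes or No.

No

FIRST(R) = {epsilon, a, c}
FIRST(P) = {epsilon, a, c}
FIRST(S) = {epsilon, a, c}
FOLLOW(R) = {$, a, c}
FOLLOW(P) = {a, c}
FOLLOW(S) = {$, a, c}
Cell M[P, a] receives both P -> P and P -> S R a and P -> epsilon — the grammar is not LL(1).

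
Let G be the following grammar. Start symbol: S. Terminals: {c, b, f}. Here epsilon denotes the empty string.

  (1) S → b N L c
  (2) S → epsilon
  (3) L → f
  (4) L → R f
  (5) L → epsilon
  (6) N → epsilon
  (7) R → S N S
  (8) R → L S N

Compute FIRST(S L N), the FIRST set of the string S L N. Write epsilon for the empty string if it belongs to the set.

FIRST(S): from S→b N L c we get {b}; from S→epsilon we get {epsilon}. So FIRST(S) = {epsilon, b}.
FIRST(N): from N→epsilon we get {epsilon}. So FIRST(N) = {epsilon}.
FIRST(L): from L→f we get {f}; from L→R f we get {b, f}; from L→epsilon we get {epsilon}. So FIRST(L) = {epsilon, b, f}.
FIRST(R): from R→S N S we get {epsilon, b}; from R→L S N we get {epsilon, b, f}. So FIRST(R) = {epsilon, b, f}.
FIRST(S L N): take FIRST of each symbol in turn, carrying on past any symbol whose FIRST contains epsilon; result {epsilon, b, f}.

{epsilon, b, f}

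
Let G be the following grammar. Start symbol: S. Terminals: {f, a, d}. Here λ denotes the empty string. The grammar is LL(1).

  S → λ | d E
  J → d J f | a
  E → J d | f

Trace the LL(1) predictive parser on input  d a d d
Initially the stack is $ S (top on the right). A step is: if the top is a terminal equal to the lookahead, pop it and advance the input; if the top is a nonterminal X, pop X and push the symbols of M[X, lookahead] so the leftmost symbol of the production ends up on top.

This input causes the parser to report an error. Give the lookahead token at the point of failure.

step 1: stack=$ S  input=d a d d $  — expand S → d E
step 2: stack=$ E d  input=d a d d $  — match d
step 3: stack=$ E  input=a d d $  — expand E → J d
step 4: stack=$ d J  input=a d d $  — expand J → a
step 5: stack=$ d a  input=a d d $  — match a
step 6: stack=$ d  input=d d $  — match d
step 7: stack=$  input=d $  — error: stack empty but input remains

d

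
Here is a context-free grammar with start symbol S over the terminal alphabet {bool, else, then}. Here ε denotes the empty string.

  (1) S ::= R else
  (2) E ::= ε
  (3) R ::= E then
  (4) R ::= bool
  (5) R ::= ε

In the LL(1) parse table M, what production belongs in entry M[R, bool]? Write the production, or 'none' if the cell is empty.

R ::= bool

FIRST(E) = {ε}
FIRST(R) = {ε, bool, then}  (via E then)
FIRST(S) = {bool, else, then}  (via R else)
FOLLOW(S) includes $ since S is the start symbol.
FOLLOW(R): in S::=R else, R is followed by else with FIRST {else}. Thus FOLLOW(R) = {else}.
For R ::= E then: FIRST(E then) = {then}, so it goes in M[R, t] for t ∈ {then}.
For R ::= bool: FIRST(bool) = {bool}, so it goes in M[R, t] for t ∈ {bool}.
For R ::= ε: FIRST(ε) = {ε}, so it goes in M[R, t] for t ∈ {}; since ε ∈ FIRST, also for every t ∈ FOLLOW(R) = {else}.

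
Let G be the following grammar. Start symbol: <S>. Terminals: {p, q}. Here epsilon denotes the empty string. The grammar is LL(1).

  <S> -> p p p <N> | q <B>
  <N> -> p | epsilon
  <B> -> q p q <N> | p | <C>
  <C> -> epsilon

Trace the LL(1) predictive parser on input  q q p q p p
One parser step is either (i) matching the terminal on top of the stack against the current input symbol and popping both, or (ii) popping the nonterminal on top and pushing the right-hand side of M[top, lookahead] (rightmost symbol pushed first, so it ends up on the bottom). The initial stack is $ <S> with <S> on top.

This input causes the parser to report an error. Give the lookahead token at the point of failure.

     Stack        Input          Action
  1  $ <S>        q q p q p p $  expand <S> -> q <B>
  2  $ <B> q      q q p q p p $  match q
  3  $ <B>        q p q p p $    expand <B> -> q p q <N>
  4  $ <N> q p q  q p q p p $    match q
  5  $ <N> q p    p q p p $      match p
  6  $ <N> q      q p p $        match q
  7  $ <N>        p p $          expand <N> -> p
  8  $ p          p p $          match p
  9  $            p $            error: stack empty but input remains

p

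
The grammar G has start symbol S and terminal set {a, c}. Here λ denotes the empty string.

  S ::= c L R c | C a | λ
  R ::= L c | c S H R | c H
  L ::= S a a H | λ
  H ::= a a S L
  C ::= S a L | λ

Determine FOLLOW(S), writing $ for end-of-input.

{$, a, c}

FIRST(H): from H::=a a S L we get {a}. So FIRST(H) = {a}.
FIRST(S): from S::=c L R c we get {c}; from S::=C a we get {a, c}; from S::=λ we get {λ}. So FIRST(S) = {λ, a, c}.
FIRST(L): from L::=S a a H we get {a, c}; from L::=λ we get {λ}. So FIRST(L) = {λ, a, c}.
FIRST(C): from C::=S a L we get {a, c}; from C::=λ we get {λ}. So FIRST(C) = {λ, a, c}.
FIRST(R): from R::=L c we get {a, c}; from R::=c S H R we get {c}; from R::=c H we get {c}. So FIRST(R) = {a, c}.
FOLLOW(S) includes $ since S is the start symbol.
FOLLOW(R): in S::=c L R c, R is followed by c with FIRST {c}; in R::=c S H R, the suffix after R is empty (adds nothing new). Thus FOLLOW(R) = {c}.
FOLLOW(C): in S::=C a, C is followed by a with FIRST {a}. Thus FOLLOW(C) = {a}.
FOLLOW(S): in R::=c S H R, S is followed by H R with FIRST {a}; in L::=S a a H, S is followed by a a H with FIRST {a}; in H::=a a S L, S is followed by L with FIRST {λ, a, c}; in H::=a a S L, the suffix after S is nullable, so FOLLOW(S) ⊇ FOLLOW(H) = {a, c}; in C::=S a L, S is followed by a L with FIRST {a}. Thus FOLLOW(S) = {$, a, c}.
FOLLOW(L): in S::=c L R c, L is followed by R c with FIRST {a, c}; in R::=L c, L is followed by c with FIRST {c}; in H::=a a S L, the suffix after L is empty, so FOLLOW(L) ⊇ FOLLOW(H) = {a, c}; in C::=S a L, the suffix after L is empty, so FOLLOW(L) ⊇ FOLLOW(C) = {a}. Thus FOLLOW(L) = {a, c}.
FOLLOW(H): in R::=c S H R, H is followed by R with FIRST {a, c}; in R::=c H, the suffix after H is empty, so FOLLOW(H) ⊇ FOLLOW(R) = {c}; in L::=S a a H, the suffix after H is empty, so FOLLOW(H) ⊇ FOLLOW(L) = {a, c}. Thus FOLLOW(H) = {a, c}.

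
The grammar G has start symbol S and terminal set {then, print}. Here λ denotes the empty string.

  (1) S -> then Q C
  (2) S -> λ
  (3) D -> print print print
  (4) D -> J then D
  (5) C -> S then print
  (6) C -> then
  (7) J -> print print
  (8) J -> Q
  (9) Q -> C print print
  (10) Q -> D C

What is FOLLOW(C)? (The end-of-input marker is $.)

{$, print, then}

FIRST(S) = {λ, then}
FIRST(C) = {then}  (via S then print)
FIRST(D) = {print, then}  (via J then D)
FIRST(Q) = {print, then}  (via C print print, D C)
FIRST(J) = {print, then}  (via Q)
FOLLOW(S) includes $ since S is the start symbol.
FOLLOW(S): in C->S then print, S is followed by then print with FIRST {then}. Thus FOLLOW(S) = {$, then}.
FOLLOW(D): in D->J then D, the suffix after D is empty (adds nothing new); in Q->D C, D is followed by C with FIRST {then}. Thus FOLLOW(D) = {then}.
FOLLOW(J): in D->J then D, J is followed by then D with FIRST {then}. Thus FOLLOW(J) = {then}.
FOLLOW(Q): in S->then Q C, Q is followed by C with FIRST {then}; in J->Q, the suffix after Q is empty, so FOLLOW(Q) ⊇ FOLLOW(J) = {then}. Thus FOLLOW(Q) = {then}.
FOLLOW(C): in S->then Q C, the suffix after C is empty, so FOLLOW(C) ⊇ FOLLOW(S) = {$, then}; in Q->C print print, C is followed by print print with FIRST {print}; in Q->D C, the suffix after C is empty, so FOLLOW(C) ⊇ FOLLOW(Q) = {then}. Thus FOLLOW(C) = {$, print, then}.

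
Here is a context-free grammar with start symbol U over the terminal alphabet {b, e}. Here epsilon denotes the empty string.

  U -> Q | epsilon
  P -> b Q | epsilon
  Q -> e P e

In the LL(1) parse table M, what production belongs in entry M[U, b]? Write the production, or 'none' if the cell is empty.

none

FIRST(P): from P->b Q we get {b}; from P->epsilon we get {epsilon}. So FIRST(P) = {epsilon, b}.
FIRST(Q): from Q->e P e we get {e}. So FIRST(Q) = {e}.
FIRST(U): from U->Q we get {e}; from U->epsilon we get {epsilon}. So FIRST(U) = {epsilon, e}.
FOLLOW(U) includes $ since U is the start symbol.
FOLLOW(U): U appears on no right-hand side. Thus FOLLOW(U) = {$}.
For U -> Q: FIRST(Q) = {e}, so it goes in M[U, t] for t ∈ {e}.
For U -> epsilon: FIRST(epsilon) = {epsilon}, so it goes in M[U, t] for t ∈ {}; since epsilon ∈ FIRST, also for every t ∈ FOLLOW(U) = {$}.
None of these place a production in M[U, b].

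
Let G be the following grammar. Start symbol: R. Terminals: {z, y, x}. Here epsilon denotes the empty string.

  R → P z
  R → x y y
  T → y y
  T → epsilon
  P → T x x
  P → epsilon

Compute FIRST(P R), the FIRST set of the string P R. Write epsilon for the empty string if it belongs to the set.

FIRST(T): from T→y y we get {y}; from T→epsilon we get {epsilon}. So FIRST(T) = {epsilon, y}.
FIRST(P): from P→T x x we get {x, y}; from P→epsilon we get {epsilon}. So FIRST(P) = {epsilon, x, y}.
FIRST(R): from R→P z we get {x, y, z}; from R→x y y we get {x}. So FIRST(R) = {x, y, z}.
FIRST(P R): take FIRST of each symbol in turn, carrying on past any symbol whose FIRST contains epsilon; result {x, y, z}.

{x, y, z}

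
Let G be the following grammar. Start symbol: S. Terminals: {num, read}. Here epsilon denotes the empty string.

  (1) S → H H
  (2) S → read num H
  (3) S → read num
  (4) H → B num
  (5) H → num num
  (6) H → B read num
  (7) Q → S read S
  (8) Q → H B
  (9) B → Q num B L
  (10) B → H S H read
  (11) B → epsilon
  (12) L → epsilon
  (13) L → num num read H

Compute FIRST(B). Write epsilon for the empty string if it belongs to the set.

FIRST(L) = {epsilon, num}
FIRST(S) = {num, read}  (via H H)
FIRST(H) = {num, read}  (via B num, B read num)
FIRST(Q) = {num, read}  (via S read S, H B)
FIRST(B) = {epsilon, num, read}  (via Q num B L, H S H read)

{epsilon, num, read}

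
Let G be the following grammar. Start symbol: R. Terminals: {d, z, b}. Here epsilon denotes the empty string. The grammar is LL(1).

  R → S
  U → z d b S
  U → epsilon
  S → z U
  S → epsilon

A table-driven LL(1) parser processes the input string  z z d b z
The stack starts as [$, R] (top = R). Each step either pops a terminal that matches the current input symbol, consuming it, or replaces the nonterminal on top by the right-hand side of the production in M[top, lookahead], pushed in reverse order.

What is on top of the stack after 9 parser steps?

step 1: stack=$ R  input=z z d b z $  — expand R → S
step 2: stack=$ S  input=z z d b z $  — expand S → z U
step 3: stack=$ U z  input=z z d b z $  — match z
step 4: stack=$ U  input=z d b z $  — expand U → z d b S
step 5: stack=$ S b d z  input=z d b z $  — match z
step 6: stack=$ S b d  input=d b z $  — match d
step 7: stack=$ S b  input=b z $  — match b
step 8: stack=$ S  input=z $  — expand S → z U
step 9: stack=$ U z  input=z $  — match z
Stack after step 9: $ U (top = U).

U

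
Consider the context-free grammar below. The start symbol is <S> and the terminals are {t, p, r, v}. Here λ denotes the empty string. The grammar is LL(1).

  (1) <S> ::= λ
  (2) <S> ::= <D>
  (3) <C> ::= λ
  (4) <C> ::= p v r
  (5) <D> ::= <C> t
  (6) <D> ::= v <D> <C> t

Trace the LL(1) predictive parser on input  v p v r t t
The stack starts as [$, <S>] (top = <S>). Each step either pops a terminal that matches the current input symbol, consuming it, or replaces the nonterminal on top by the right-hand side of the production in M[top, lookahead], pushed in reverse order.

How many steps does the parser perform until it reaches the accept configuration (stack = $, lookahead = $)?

11

step 1: stack=$ <S>  input=v p v r t t $  — expand <S> ::= <D>
step 2: stack=$ <D>  input=v p v r t t $  — expand <D> ::= v <D> <C> t
step 3: stack=$ t <C> <D> v  input=v p v r t t $  — match v
step 4: stack=$ t <C> <D>  input=p v r t t $  — expand <D> ::= <C> t
step 5: stack=$ t <C> t <C>  input=p v r t t $  — expand <C> ::= p v r
step 6: stack=$ t <C> t r v p  input=p v r t t $  — match p
step 7: stack=$ t <C> t r v  input=v r t t $  — match v
step 8: stack=$ t <C> t r  input=r t t $  — match r
step 9: stack=$ t <C> t  input=t t $  — match t
step 10: stack=$ t <C>  input=t $  — expand <C> ::= λ
step 11: stack=$ t  input=t $  — match t
Accept reached after 11 steps.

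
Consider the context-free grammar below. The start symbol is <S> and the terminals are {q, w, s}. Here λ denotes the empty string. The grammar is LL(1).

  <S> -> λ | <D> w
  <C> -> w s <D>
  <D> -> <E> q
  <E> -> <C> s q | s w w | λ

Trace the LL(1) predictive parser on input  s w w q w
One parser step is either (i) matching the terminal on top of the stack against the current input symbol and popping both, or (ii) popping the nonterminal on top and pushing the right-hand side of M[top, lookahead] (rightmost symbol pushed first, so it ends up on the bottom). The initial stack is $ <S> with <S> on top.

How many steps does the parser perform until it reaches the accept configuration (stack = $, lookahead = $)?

step 1: stack=$ <S>  input=s w w q w $  — expand <S> -> <D> w
step 2: stack=$ w <D>  input=s w w q w $  — expand <D> -> <E> q
step 3: stack=$ w q <E>  input=s w w q w $  — expand <E> -> s w w
step 4: stack=$ w q w w s  input=s w w q w $  — match s
step 5: stack=$ w q w w  input=w w q w $  — match w
step 6: stack=$ w q w  input=w q w $  — match w
step 7: stack=$ w q  input=q w $  — match q
step 8: stack=$ w  input=w $  — match w
Accept reached after 8 steps.

8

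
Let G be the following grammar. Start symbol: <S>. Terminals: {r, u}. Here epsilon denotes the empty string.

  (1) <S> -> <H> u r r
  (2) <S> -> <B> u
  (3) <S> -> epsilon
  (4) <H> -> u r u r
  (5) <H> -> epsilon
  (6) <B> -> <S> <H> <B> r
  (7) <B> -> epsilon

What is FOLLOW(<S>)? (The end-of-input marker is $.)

{$, r, u}

FIRST(<H>) = {epsilon, u}
FIRST(<S>) = {epsilon, r, u}  (via <H> u r r, <B> u)
FIRST(<B>) = {epsilon, r, u}  (via <S> <H> <B> r)
FOLLOW(<S>) includes $ since <S> is the start symbol.
FOLLOW(<S>): in <B>-><S> <H> <B> r, <S> is followed by <H> <B> r with FIRST {r, u}. Thus FOLLOW(<S>) = {$, r, u}.
FOLLOW(<H>): in <S>-><H> u r r, <H> is followed by u r r with FIRST {u}; in <B>-><S> <H> <B> r, <H> is followed by <B> r with FIRST {r, u}. Thus FOLLOW(<H>) = {r, u}.
FOLLOW(<B>): in <S>-><B> u, <B> is followed by u with FIRST {u}; in <B>-><S> <H> <B> r, <B> is followed by r with FIRST {r}. Thus FOLLOW(<B>) = {r, u}.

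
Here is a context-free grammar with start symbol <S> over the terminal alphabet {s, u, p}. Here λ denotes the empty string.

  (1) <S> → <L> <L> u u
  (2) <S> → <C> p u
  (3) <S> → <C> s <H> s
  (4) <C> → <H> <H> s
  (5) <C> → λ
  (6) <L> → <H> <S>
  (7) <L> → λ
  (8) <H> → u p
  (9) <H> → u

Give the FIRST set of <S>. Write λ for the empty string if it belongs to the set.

{p, s, u}

FIRST(<H>): from <H>→u p we get {u}; from <H>→u we get {u}. So FIRST(<H>) = {u}.
FIRST(<C>): from <C>→<H> <H> s we get {u}; from <C>→λ we get {λ}. So FIRST(<C>) = {λ, u}.
FIRST(<L>): from <L>→<H> <S> we get {u}; from <L>→λ we get {λ}. So FIRST(<L>) = {λ, u}.
FIRST(<S>): from <S>→<L> <L> u u we get {u}; from <S>→<C> p u we get {p, u}; from <S>→<C> s <H> s we get {s, u}. So FIRST(<S>) = {p, s, u}.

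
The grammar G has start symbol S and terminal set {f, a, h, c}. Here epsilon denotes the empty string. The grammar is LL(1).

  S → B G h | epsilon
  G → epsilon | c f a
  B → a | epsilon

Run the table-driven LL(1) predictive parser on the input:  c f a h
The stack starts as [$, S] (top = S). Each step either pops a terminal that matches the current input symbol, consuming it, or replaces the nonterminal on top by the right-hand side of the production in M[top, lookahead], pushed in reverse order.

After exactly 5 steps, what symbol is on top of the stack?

     Stack      Input      Action
  1  $ S        c f a h $  expand S → B G h
  2  $ h G B    c f a h $  expand B → epsilon
  3  $ h G      c f a h $  expand G → c f a
  4  $ h a f c  c f a h $  match c
  5  $ h a f    f a h $    match f
Stack after step 5: $ h a (top = a).

a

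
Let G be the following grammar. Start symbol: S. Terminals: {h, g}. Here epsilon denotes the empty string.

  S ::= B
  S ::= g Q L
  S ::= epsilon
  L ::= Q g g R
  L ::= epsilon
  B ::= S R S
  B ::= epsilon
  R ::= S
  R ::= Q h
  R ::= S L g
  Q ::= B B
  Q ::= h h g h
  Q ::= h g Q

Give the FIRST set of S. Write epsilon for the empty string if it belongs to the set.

{epsilon, g, h}

FIRST(S) = {epsilon, g, h}  (via B)
FIRST(L) = {epsilon, g, h}  (via Q g g R)
FIRST(B) = {epsilon, g, h}  (via S R S)
FIRST(Q) = {epsilon, g, h}  (via B B)
FIRST(R) = {epsilon, g, h}  (via S, Q h, S L g)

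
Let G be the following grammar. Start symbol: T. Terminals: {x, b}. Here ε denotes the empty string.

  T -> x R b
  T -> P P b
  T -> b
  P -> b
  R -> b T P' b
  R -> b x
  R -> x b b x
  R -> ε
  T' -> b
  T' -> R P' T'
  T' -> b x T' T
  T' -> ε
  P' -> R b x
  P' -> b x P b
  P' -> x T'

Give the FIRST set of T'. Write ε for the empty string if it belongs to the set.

FIRST(P): from P->b we get {b}. So FIRST(P) = {b}.
FIRST(R): from R->b T P' b we get {b}; from R->b x we get {b}; from R->x b b x we get {x}; from R->ε we get {ε}. So FIRST(R) = {ε, b, x}.
FIRST(T): from T->x R b we get {x}; from T->P P b we get {b}; from T->b we get {b}. So FIRST(T) = {b, x}.
FIRST(P'): from P'->R b x we get {b, x}; from P'->b x P b we get {b}; from P'->x T' we get {x}. So FIRST(P') = {b, x}.
FIRST(T'): from T'->b we get {b}; from T'->R P' T' we get {b, x}; from T'->b x T' T we get {b}; from T'->ε we get {ε}. So FIRST(T') = {ε, b, x}.

{ε, b, x}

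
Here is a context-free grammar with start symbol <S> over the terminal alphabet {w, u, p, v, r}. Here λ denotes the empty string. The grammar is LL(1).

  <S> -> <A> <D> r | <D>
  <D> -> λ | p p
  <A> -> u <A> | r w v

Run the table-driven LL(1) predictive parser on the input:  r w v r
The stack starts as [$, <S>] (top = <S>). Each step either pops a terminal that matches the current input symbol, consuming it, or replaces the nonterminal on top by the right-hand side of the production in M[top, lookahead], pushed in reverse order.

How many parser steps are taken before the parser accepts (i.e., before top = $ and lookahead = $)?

7

     Stack          Input      Action
  1  $ <S>          r w v r $  expand <S> -> <A> <D> r
  2  $ r <D> <A>    r w v r $  expand <A> -> r w v
  3  $ r <D> v w r  r w v r $  match r
  4  $ r <D> v w    w v r $    match w
  5  $ r <D> v      v r $      match v
  6  $ r <D>        r $        expand <D> -> λ
  7  $ r            r $        match r
Accept reached after 7 steps.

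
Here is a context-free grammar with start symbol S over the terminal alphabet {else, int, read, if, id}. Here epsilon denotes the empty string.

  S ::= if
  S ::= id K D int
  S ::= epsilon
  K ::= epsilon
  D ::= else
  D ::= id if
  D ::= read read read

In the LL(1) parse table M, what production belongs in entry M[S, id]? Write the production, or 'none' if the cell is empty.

S ::= id K D int

FIRST(S): from S::=if we get {if}; from S::=id K D int we get {id}; from S::=epsilon we get {epsilon}. So FIRST(S) = {epsilon, id, if}.
FIRST(K): from K::=epsilon we get {epsilon}. So FIRST(K) = {epsilon}.
FIRST(D): from D::=else we get {else}; from D::=id if we get {id}; from D::=read read read we get {read}. So FIRST(D) = {else, id, read}.
FOLLOW(S) includes $ since S is the start symbol.
FOLLOW(S): S appears on no right-hand side. Thus FOLLOW(S) = {$}.
For S ::= if: FIRST(if) = {if}, so it goes in M[S, t] for t ∈ {if}.
For S ::= id K D int: FIRST(id K D int) = {id}, so it goes in M[S, t] for t ∈ {id}.
For S ::= epsilon: FIRST(epsilon) = {epsilon}, so it goes in M[S, t] for t ∈ {}; since epsilon ∈ FIRST, also for every t ∈ FOLLOW(S) = {$}.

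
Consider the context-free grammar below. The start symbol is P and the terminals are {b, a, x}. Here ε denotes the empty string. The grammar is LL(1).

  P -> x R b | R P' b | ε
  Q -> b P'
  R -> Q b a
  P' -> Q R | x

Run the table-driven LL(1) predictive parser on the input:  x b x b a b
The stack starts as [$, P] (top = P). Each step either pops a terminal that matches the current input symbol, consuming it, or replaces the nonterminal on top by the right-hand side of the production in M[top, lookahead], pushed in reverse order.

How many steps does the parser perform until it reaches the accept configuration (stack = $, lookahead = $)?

10

      Stack         Input          Action
   1  $ P           x b x b a b $  expand P -> x R b
   2  $ b R x       x b x b a b $  match x
   3  $ b R         b x b a b $    expand R -> Q b a
   4  $ b a b Q     b x b a b $    expand Q -> b P'
   5  $ b a b P' b  b x b a b $    match b
   6  $ b a b P'    x b a b $      expand P' -> x
   7  $ b a b x     x b a b $      match x
   8  $ b a b       b a b $        match b
   9  $ b a         a b $          match a
  10  $ b           b $            match b
Accept reached after 10 steps.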